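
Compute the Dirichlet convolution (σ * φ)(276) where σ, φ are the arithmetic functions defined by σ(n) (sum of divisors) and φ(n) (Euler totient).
(σ * φ)(276) = 3312

Divisors of 276: [1, 2, 3, 4, 6, 12, 23, 46, 69, 92, 138, 276]. For each d | 276:
  d = 1: σ(1) · φ(276/1) = 1 · 88 = 88
  d = 2: σ(2) · φ(276/2) = 3 · 44 = 132
  d = 3: σ(3) · φ(276/3) = 4 · 44 = 176
  d = 4: σ(4) · φ(276/4) = 7 · 44 = 308
  d = 6: σ(6) · φ(276/6) = 12 · 22 = 264
  d = 12: σ(12) · φ(276/12) = 28 · 22 = 616
  d = 23: σ(23) · φ(276/23) = 24 · 4 = 96
  d = 46: σ(46) · φ(276/46) = 72 · 2 = 144
  d = 69: σ(69) · φ(276/69) = 96 · 2 = 192
  d = 92: σ(92) · φ(276/92) = 168 · 2 = 336
  d = 138: σ(138) · φ(276/138) = 288 · 1 = 288
  d = 276: σ(276) · φ(276/276) = 672 · 1 = 672
Summing: (σ * φ)(276) = 88 + 132 + 176 + 308 + 264 + 616 + 96 + 144 + 192 + 336 + 288 + 672 = 3312.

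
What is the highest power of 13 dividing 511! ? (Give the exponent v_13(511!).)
v_13(511!) = 42

Legendre's formula: v_p(n!) = Σ_{k ≥ 1} ⌊n / p^k⌋. For p = 13, n = 511, the terms are:
  ⌊511/13^1⌋ = ⌊511/13⌋ = 39
  ⌊511/13^2⌋ = ⌊511/169⌋ = 3
(the next term ⌊511/13^3⌋ = 0, terminating the sum). Summing: v_13(511!) = 39 + 3 = 42.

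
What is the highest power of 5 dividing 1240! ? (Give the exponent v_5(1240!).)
v_5(1240!) = 307

Legendre's formula: v_p(n!) = Σ_{k ≥ 1} ⌊n / p^k⌋. For p = 5, n = 1240, the terms are:
  ⌊1240/5^1⌋ = ⌊1240/5⌋ = 248
  ⌊1240/5^2⌋ = ⌊1240/25⌋ = 49
  ⌊1240/5^3⌋ = ⌊1240/125⌋ = 9
  ⌊1240/5^4⌋ = ⌊1240/625⌋ = 1
(the next term ⌊1240/5^5⌋ = 0, terminating the sum). Summing: v_5(1240!) = 248 + 49 + 9 + 1 = 307.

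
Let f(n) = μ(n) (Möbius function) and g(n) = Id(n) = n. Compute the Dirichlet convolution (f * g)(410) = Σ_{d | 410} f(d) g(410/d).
(μ * Id)(410) = 160

Divisors of 410: [1, 2, 5, 10, 41, 82, 205, 410]. For each d | 410:
  d = 1: μ(1) · Id(410/1) = 1 · 410 = 410
  d = 2: μ(2) · Id(410/2) = -1 · 205 = -205
  d = 5: μ(5) · Id(410/5) = -1 · 82 = -82
  d = 10: μ(10) · Id(410/10) = 1 · 41 = 41
  d = 41: μ(41) · Id(410/41) = -1 · 10 = -10
  d = 82: μ(82) · Id(410/82) = 1 · 5 = 5
  d = 205: μ(205) · Id(410/205) = 1 · 2 = 2
  d = 410: μ(410) · Id(410/410) = -1 · 1 = -1
Summing: (μ * Id)(410) = 410 + -205 + -82 + 41 + -10 + 5 + 2 + -1 = 160.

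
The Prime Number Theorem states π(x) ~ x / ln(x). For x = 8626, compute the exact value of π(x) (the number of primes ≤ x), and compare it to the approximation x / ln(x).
π(8626) = 1073;  x/ln(x) ≈ 951.83;  relative error ≈ 11.29%.

Directly count primes up to 8626: π(8626) = 1073. The PNT approximation gives 8626/ln(8626) ≈ 8626/9.06254 ≈ 951.83. Relative error (π(x) − x/ln(x)) / π(x) ≈ 11.29%; the approximation is known to undercount slightly (Li(x) is a better estimate).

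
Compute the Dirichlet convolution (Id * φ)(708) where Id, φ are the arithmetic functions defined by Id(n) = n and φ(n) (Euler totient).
(Id * φ)(708) = 4680

Divisors of 708: [1, 2, 3, 4, 6, 12, 59, 118, 177, 236, 354, 708]. For each d | 708:
  d = 1: Id(1) · φ(708/1) = 1 · 232 = 232
  d = 2: Id(2) · φ(708/2) = 2 · 116 = 232
  d = 3: Id(3) · φ(708/3) = 3 · 116 = 348
  d = 4: Id(4) · φ(708/4) = 4 · 116 = 464
  d = 6: Id(6) · φ(708/6) = 6 · 58 = 348
  d = 12: Id(12) · φ(708/12) = 12 · 58 = 696
  d = 59: Id(59) · φ(708/59) = 59 · 4 = 236
  d = 118: Id(118) · φ(708/118) = 118 · 2 = 236
  d = 177: Id(177) · φ(708/177) = 177 · 2 = 354
  d = 236: Id(236) · φ(708/236) = 236 · 2 = 472
  d = 354: Id(354) · φ(708/354) = 354 · 1 = 354
  d = 708: Id(708) · φ(708/708) = 708 · 1 = 708
Summing: (Id * φ)(708) = 232 + 232 + 348 + 464 + 348 + 696 + 236 + 236 + 354 + 472 + 354 + 708 = 4680.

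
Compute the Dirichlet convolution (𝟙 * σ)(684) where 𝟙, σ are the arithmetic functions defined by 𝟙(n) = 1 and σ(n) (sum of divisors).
(𝟙 * σ)(684) = 4158

Divisors of 684: [1, 2, 3, 4, 6, 9, 12, 18, 19, 36, 38, 57, 76, 114, 171, 228, 342, 684]. For each d | 684:
  d = 1: 𝟙(1) · σ(684/1) = 1 · 1820 = 1820
  d = 2: 𝟙(2) · σ(684/2) = 1 · 780 = 780
  d = 3: 𝟙(3) · σ(684/3) = 1 · 560 = 560
  d = 4: 𝟙(4) · σ(684/4) = 1 · 260 = 260
  d = 6: 𝟙(6) · σ(684/6) = 1 · 240 = 240
  d = 9: 𝟙(9) · σ(684/9) = 1 · 140 = 140
  d = 12: 𝟙(12) · σ(684/12) = 1 · 80 = 80
  d = 18: 𝟙(18) · σ(684/18) = 1 · 60 = 60
  d = 19: 𝟙(19) · σ(684/19) = 1 · 91 = 91
  d = 36: 𝟙(36) · σ(684/36) = 1 · 20 = 20
  d = 38: 𝟙(38) · σ(684/38) = 1 · 39 = 39
  d = 57: 𝟙(57) · σ(684/57) = 1 · 28 = 28
  d = 76: 𝟙(76) · σ(684/76) = 1 · 13 = 13
  d = 114: 𝟙(114) · σ(684/114) = 1 · 12 = 12
  d = 171: 𝟙(171) · σ(684/171) = 1 · 7 = 7
  d = 228: 𝟙(228) · σ(684/228) = 1 · 4 = 4
  d = 342: 𝟙(342) · σ(684/342) = 1 · 3 = 3
  d = 684: 𝟙(684) · σ(684/684) = 1 · 1 = 1
Summing: (𝟙 * σ)(684) = 1820 + 780 + 560 + 260 + 240 + 140 + 80 + 60 + 91 + 20 + 39 + 28 + 13 + 12 + 7 + 4 + 3 + 1 = 4158.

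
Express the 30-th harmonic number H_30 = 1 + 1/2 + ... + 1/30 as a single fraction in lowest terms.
H_30 = 9304682830147/2329089562800

Direct summation: H_30 = 1 + 1/2 + ... + 1/30. The least common denominator is lcm(1, ..., 30) = 2329089562800; over this denominator the numerator is 2329089562800 + 1164544781400 + 776363187600 + 582272390700 + 465817912560 + 388181593800 + 332727080400 + 291136195350 + 258787729200 + 232908956280 + 211735414800 + 194090796900 + 179160735600 + 166363540200 + 155272637520 + 145568097675 + 137005268400 + 129393864600 + 122583661200 + 116454478140 + 110909026800 + 105867707400 + 101264763600 + 97045398450 + 93163582512 + 89580367800 + 86262576400 + 83181770100 + 80313433200 + 77636318760 = 9304682830147, so H_30 = 9304682830147/2329089562800 (already in lowest terms) ≈ 3.99499. (The PNT-adjacent estimate ln(30) + γ ≈ 3.97841 matches within O(1/n).)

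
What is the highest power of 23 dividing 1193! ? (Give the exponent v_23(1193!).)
v_23(1193!) = 53

Legendre's formula: v_p(n!) = Σ_{k ≥ 1} ⌊n / p^k⌋. For p = 23, n = 1193, the terms are:
  ⌊1193/23^1⌋ = ⌊1193/23⌋ = 51
  ⌊1193/23^2⌋ = ⌊1193/529⌋ = 2
(the next term ⌊1193/23^3⌋ = 0, terminating the sum). Summing: v_23(1193!) = 51 + 2 = 53.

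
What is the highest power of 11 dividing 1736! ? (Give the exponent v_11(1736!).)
v_11(1736!) = 172

Legendre's formula: v_p(n!) = Σ_{k ≥ 1} ⌊n / p^k⌋. For p = 11, n = 1736, the terms are:
  ⌊1736/11^1⌋ = ⌊1736/11⌋ = 157
  ⌊1736/11^2⌋ = ⌊1736/121⌋ = 14
  ⌊1736/11^3⌋ = ⌊1736/1331⌋ = 1
(the next term ⌊1736/11^4⌋ = 0, terminating the sum). Summing: v_11(1736!) = 157 + 14 + 1 = 172.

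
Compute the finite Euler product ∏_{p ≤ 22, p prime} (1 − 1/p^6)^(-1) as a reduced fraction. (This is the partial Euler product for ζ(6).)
∏ = 99475806666511821483705625/97780003061374251090837504

The primes p ≤ 22 are [2, 3, 5, 7, 11, 13, 17, 19]. For each prime, (1 − 1/p^6)^(-1) = p^6 / (p^6 − 1). The product is (1 − 1/2^6)^(-1), (1 − 1/3^6)^(-1), (1 − 1/5^6)^(-1), (1 − 1/7^6)^(-1), (1 − 1/11^6)^(-1), (1 − 1/13^6)^(-1), (1 − 1/17^6)^(-1), (1 − 1/19^6)^(-1) = ∏ p^6 / (p^6 − 1) = 99475806666511821483705625/97780003061374251090837504.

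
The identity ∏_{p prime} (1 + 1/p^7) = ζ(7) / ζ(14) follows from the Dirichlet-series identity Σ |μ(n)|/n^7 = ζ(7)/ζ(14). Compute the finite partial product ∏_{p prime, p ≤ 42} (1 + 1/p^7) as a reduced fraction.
∏ = 906276285123367303463952471174214707523220166331900002148763513926498754947885274824704/898827234959603916464015184677991123451710902595120068322823619866941706124048533178125

The primes p ≤ 42 are [2, 3, 5, 7, 11, 13, 17, 19, 23, 29, 31, 37, 41]. For each, (1 + 1/p^7) = (p^7 + 1)/p^7. Multiplying these fractions over p ∈ [2, 3, 5, 7, 11, 13, 17, 19, 23, 29, 31, 37, 41] gives 906276285123367303463952471174214707523220166331900002148763513926498754947885274824704/898827234959603916464015184677991123451710902595120068322823619866941706124048533178125. (In the limit P → ∞ this tends to ζ(7)/ζ(14).)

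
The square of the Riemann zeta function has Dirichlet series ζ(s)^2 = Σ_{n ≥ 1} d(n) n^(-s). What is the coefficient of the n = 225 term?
d(225) = 9

ζ(s)^2 = (Σ 1/m^s)(Σ 1/k^s). The coefficient of 1/n^s in the product is the number of ordered pairs (m, k) with mk = n, which equals d(n). For n = 225, divisors are [1, 3, 5, 9, 15, 25, 45, 75, 225], so d(225) = 9.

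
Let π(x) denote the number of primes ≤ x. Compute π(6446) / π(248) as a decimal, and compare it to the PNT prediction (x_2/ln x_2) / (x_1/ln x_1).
π(6446)/π(248) = 836/53 ≈ 15.7736;  PNT prediction ≈ 16.3381.

π(248) = 53 and π(6446) = 836, so π(6446)/π(248) ≈ 15.7736. The PNT-predicted ratio is (6446/ln(6446)) / (248/ln(248)) ≈ 16.3381. The two agree to within a few percent, as expected.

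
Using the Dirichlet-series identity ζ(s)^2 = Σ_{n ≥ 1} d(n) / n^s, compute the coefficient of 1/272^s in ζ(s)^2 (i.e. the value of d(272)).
d(272) = 10

ζ(s)^2 = (Σ 1/m^s)(Σ 1/k^s). The coefficient of 1/n^s in the product is the number of ordered pairs (m, k) with mk = n, which equals d(n). For n = 272, divisors are [1, 2, 4, 8, 16, 17, 34, 68, 136, 272], so d(272) = 10.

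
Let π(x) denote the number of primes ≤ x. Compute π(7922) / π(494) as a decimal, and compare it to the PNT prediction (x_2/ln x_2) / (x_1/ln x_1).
π(7922)/π(494) = 1000/94 ≈ 10.6383;  PNT prediction ≈ 11.0797.

π(494) = 94 and π(7922) = 1000, so π(7922)/π(494) ≈ 10.6383. The PNT-predicted ratio is (7922/ln(7922)) / (494/ln(494)) ≈ 11.0797. The two agree to within a few percent, as expected.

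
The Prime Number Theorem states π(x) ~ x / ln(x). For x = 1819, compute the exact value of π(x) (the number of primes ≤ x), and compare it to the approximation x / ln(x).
π(1819) = 280;  x/ln(x) ≈ 242.34;  relative error ≈ 13.45%.

Directly count primes up to 1819: π(1819) = 280. The PNT approximation gives 1819/ln(1819) ≈ 1819/7.50604 ≈ 242.34. Relative error (π(x) − x/ln(x)) / π(x) ≈ 13.45%; the approximation is known to undercount slightly (Li(x) is a better estimate).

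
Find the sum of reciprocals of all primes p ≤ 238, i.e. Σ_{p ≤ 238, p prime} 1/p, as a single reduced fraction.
Σ 1/p = 8762990377702925264993654890050782886250854676753323401606562622367345144099360398279019780479/4445236185272185438169240794291312557432222642727183809026451438704160103479600800432029464270

π(238) = 51, so the primes ≤ 238 are [2, 3, 5, 7, 11, 13, 17, 19, 23, 29, 31, 37, 41, 43, 47, 53, 59, 61, 67, 71, 73, 79, 83, 89, 97, 101, 103, 107, 109, 113, 127, 131, 137, 139, 149, 151, 157, 163, 167, 173, 179, 181, 191, 193, 197, 199, 211, 223, 227, 229, 233]. Summing 1/p over these primes: 8762990377702925264993654890050782886250854676753323401606562622367345144099360398279019780479/4445236185272185438169240794291312557432222642727183809026451438704160103479600800432029464270 ≈ 1.9713. Mertens estimate ln ln(238) + 0.2615 ≈ 1.9612.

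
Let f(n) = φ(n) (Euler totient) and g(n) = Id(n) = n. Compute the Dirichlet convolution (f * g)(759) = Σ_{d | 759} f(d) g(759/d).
(φ * Id)(759) = 4725

Divisors of 759: [1, 3, 11, 23, 33, 69, 253, 759]. For each d | 759:
  d = 1: φ(1) · Id(759/1) = 1 · 759 = 759
  d = 3: φ(3) · Id(759/3) = 2 · 253 = 506
  d = 11: φ(11) · Id(759/11) = 10 · 69 = 690
  d = 23: φ(23) · Id(759/23) = 22 · 33 = 726
  d = 33: φ(33) · Id(759/33) = 20 · 23 = 460
  d = 69: φ(69) · Id(759/69) = 44 · 11 = 484
  d = 253: φ(253) · Id(759/253) = 220 · 3 = 660
  d = 759: φ(759) · Id(759/759) = 440 · 1 = 440
Summing: (φ * Id)(759) = 759 + 506 + 690 + 726 + 460 + 484 + 660 + 440 = 4725.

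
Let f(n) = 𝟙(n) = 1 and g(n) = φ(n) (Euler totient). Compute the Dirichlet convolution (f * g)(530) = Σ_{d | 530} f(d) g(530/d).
(𝟙 * φ)(530) = 530

Divisors of 530: [1, 2, 5, 10, 53, 106, 265, 530]. For each d | 530:
  d = 1: 𝟙(1) · φ(530/1) = 1 · 208 = 208
  d = 2: 𝟙(2) · φ(530/2) = 1 · 208 = 208
  d = 5: 𝟙(5) · φ(530/5) = 1 · 52 = 52
  d = 10: 𝟙(10) · φ(530/10) = 1 · 52 = 52
  d = 53: 𝟙(53) · φ(530/53) = 1 · 4 = 4
  d = 106: 𝟙(106) · φ(530/106) = 1 · 4 = 4
  d = 265: 𝟙(265) · φ(530/265) = 1 · 1 = 1
  d = 530: 𝟙(530) · φ(530/530) = 1 · 1 = 1
Summing: (𝟙 * φ)(530) = 208 + 208 + 52 + 52 + 4 + 4 + 1 + 1 = 530.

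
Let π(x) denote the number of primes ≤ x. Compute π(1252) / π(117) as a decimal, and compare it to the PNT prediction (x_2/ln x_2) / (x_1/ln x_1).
π(1252)/π(117) = 204/30 ≈ 6.8000;  PNT prediction ≈ 7.1447.

π(117) = 30 and π(1252) = 204, so π(1252)/π(117) ≈ 6.8000. The PNT-predicted ratio is (1252/ln(1252)) / (117/ln(117)) ≈ 7.1447. The two agree to within a few percent, as expected.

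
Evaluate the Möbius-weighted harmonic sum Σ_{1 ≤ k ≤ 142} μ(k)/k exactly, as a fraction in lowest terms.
Σ μ(k)/k = -1280195109320241807184891051690223115540059217279828/1669107775099865011251538855274990009561055775533405515

Values of μ(k) for 1 ≤ k ≤ 142: μ(1) = 1, μ(2) = -1, μ(3) = -1, μ(5) = -1, μ(6) = 1, μ(7) = -1, μ(10) = 1, μ(11) = -1, μ(13) = -1, μ(14) = 1, μ(15) = 1, μ(17) = -1, μ(19) = -1, μ(21) = 1, μ(22) = 1, μ(23) = -1, μ(26) = 1, μ(29) = -1, μ(30) = -1, μ(31) = -1, μ(33) = 1, μ(34) = 1, μ(35) = 1, μ(37) = -1, μ(38) = 1, μ(39) = 1, μ(41) = -1, μ(42) = -1, μ(43) = -1, μ(46) = 1, μ(47) = -1, μ(51) = 1, μ(53) = -1, μ(55) = 1, μ(57) = 1, μ(58) = 1, μ(59) = -1, μ(61) = -1, μ(62) = 1, μ(65) = 1, μ(66) = -1, μ(67) = -1, μ(69) = 1, μ(70) = -1, μ(71) = -1, μ(73) = -1, μ(74) = 1, μ(77) = 1, μ(78) = -1, μ(79) = -1, μ(82) = 1, μ(83) = -1, μ(85) = 1, μ(86) = 1, μ(87) = 1, μ(89) = -1, μ(91) = 1, μ(93) = 1, μ(94) = 1, μ(95) = 1, μ(97) = -1, μ(101) = -1, μ(102) = -1, μ(103) = -1, μ(105) = -1, μ(106) = 1, μ(107) = -1, μ(109) = -1, μ(110) = -1, μ(111) = 1, μ(113) = -1, μ(114) = -1, μ(115) = 1, μ(118) = 1, μ(119) = 1, μ(122) = 1, μ(123) = 1, μ(127) = -1, μ(129) = 1, μ(130) = -1, μ(131) = -1, μ(133) = 1, μ(134) = 1, μ(137) = -1, μ(138) = -1, μ(139) = -1, μ(141) = 1, μ(142) = 1, with μ = 0 on non-squarefree integers. Summing μ(k)/k for k where μ(k) ≠ 0 gives -1280195109320241807184891051690223115540059217279828/1669107775099865011251538855274990009561055775533405515 ≈ -0.0008. (PNT ⟺ this sum → 0 as n → ∞.)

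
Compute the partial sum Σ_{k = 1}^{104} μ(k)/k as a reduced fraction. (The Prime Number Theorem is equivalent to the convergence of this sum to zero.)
Σ μ(k)/k = 41203144520038891926409588275527024249/23984823528925228172706521638692258396210

Values of μ(k) for 1 ≤ k ≤ 104: μ(1) = 1, μ(2) = -1, μ(3) = -1, μ(5) = -1, μ(6) = 1, μ(7) = -1, μ(10) = 1, μ(11) = -1, μ(13) = -1, μ(14) = 1, μ(15) = 1, μ(17) = -1, μ(19) = -1, μ(21) = 1, μ(22) = 1, μ(23) = -1, μ(26) = 1, μ(29) = -1, μ(30) = -1, μ(31) = -1, μ(33) = 1, μ(34) = 1, μ(35) = 1, μ(37) = -1, μ(38) = 1, μ(39) = 1, μ(41) = -1, μ(42) = -1, μ(43) = -1, μ(46) = 1, μ(47) = -1, μ(51) = 1, μ(53) = -1, μ(55) = 1, μ(57) = 1, μ(58) = 1, μ(59) = -1, μ(61) = -1, μ(62) = 1, μ(65) = 1, μ(66) = -1, μ(67) = -1, μ(69) = 1, μ(70) = -1, μ(71) = -1, μ(73) = -1, μ(74) = 1, μ(77) = 1, μ(78) = -1, μ(79) = -1, μ(82) = 1, μ(83) = -1, μ(85) = 1, μ(86) = 1, μ(87) = 1, μ(89) = -1, μ(91) = 1, μ(93) = 1, μ(94) = 1, μ(95) = 1, μ(97) = -1, μ(101) = -1, μ(102) = -1, μ(103) = -1, with μ = 0 on non-squarefree integers. Summing μ(k)/k for k where μ(k) ≠ 0 gives 41203144520038891926409588275527024249/23984823528925228172706521638692258396210 ≈ 0.0017. (PNT ⟺ this sum → 0 as n → ∞.)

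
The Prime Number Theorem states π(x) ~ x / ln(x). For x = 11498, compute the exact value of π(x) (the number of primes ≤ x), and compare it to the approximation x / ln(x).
π(11498) = 1387;  x/ln(x) ≈ 1229.74;  relative error ≈ 11.34%.

Directly count primes up to 11498: π(11498) = 1387. The PNT approximation gives 11498/ln(11498) ≈ 11498/9.34993 ≈ 1229.74. Relative error (π(x) − x/ln(x)) / π(x) ≈ 11.34%; the approximation is known to undercount slightly (Li(x) is a better estimate).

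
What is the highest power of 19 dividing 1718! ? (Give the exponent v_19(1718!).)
v_19(1718!) = 94

Legendre's formula: v_p(n!) = Σ_{k ≥ 1} ⌊n / p^k⌋. For p = 19, n = 1718, the terms are:
  ⌊1718/19^1⌋ = ⌊1718/19⌋ = 90
  ⌊1718/19^2⌋ = ⌊1718/361⌋ = 4
(the next term ⌊1718/19^3⌋ = 0, terminating the sum). Summing: v_19(1718!) = 90 + 4 = 94.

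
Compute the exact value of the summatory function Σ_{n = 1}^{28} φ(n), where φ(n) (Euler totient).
Σ_{n ≤ 28} φ(n) = 242

Compute φ(n) for each 1 ≤ n ≤ 28: φ(1) = 1, φ(2) = 1, φ(3) = 2, φ(4) = 2, φ(5) = 4, φ(6) = 2, φ(7) = 6, φ(8) = 4, φ(9) = 6, φ(10) = 4, φ(11) = 10, φ(12) = 4, φ(13) = 12, φ(14) = 6, φ(15) = 8, φ(16) = 8, φ(17) = 16, φ(18) = 6, φ(19) = 18, φ(20) = 8, φ(21) = 12, φ(22) = 10, φ(23) = 22, φ(24) = 8, φ(25) = 20, φ(26) = 12, φ(27) = 18, φ(28) = 12. Summing all 28 values: 242. (Average order: Σ_{n ≤ x} φ(n) ~ (3/π²) x². For x = 28, (3/π²)·28² ≈ 238.31.)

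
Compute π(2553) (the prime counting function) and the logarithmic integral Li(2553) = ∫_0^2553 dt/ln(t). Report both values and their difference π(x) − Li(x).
π(2553) = 374;  Li(2553) ≈ 386.37;  π(x) − Li(x) ≈ -12.37.

Direct count of primes ≤ 2553 gives π(2553) = 374. Numerical evaluation of the logarithmic integral gives Li(2553) ≈ 386.37. The difference π(x) − Li(x) ≈ -12.37 is typically negative for small/moderate x (Li(x) overestimates), though Littlewood's theorem shows this sign changes infinitely often.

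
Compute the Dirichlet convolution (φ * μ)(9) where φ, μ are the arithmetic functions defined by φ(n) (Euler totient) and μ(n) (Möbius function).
(φ * μ)(9) = 4

Divisors of 9: [1, 3, 9]. For each d | 9:
  d = 1: φ(1) · μ(9/1) = 1 · 0 = 0
  d = 3: φ(3) · μ(9/3) = 2 · -1 = -2
  d = 9: φ(9) · μ(9/9) = 6 · 1 = 6
Summing: (φ * μ)(9) = 0 + -2 + 6 = 4.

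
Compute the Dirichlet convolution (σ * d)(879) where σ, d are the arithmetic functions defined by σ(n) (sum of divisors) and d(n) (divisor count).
(σ * d)(879) = 1776

Divisors of 879: [1, 3, 293, 879]. For each d | 879:
  d = 1: σ(1) · d(879/1) = 1 · 4 = 4
  d = 3: σ(3) · d(879/3) = 4 · 2 = 8
  d = 293: σ(293) · d(879/293) = 294 · 2 = 588
  d = 879: σ(879) · d(879/879) = 1176 · 1 = 1176
Summing: (σ * d)(879) = 4 + 8 + 588 + 1176 = 1776.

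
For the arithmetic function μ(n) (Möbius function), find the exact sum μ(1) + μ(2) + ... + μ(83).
Σ_{n ≤ 83} μ(n) = -4

Compute μ(n) for each 1 ≤ n ≤ 83: μ(1) = 1, μ(2) = -1, μ(3) = -1, μ(4) = 0, μ(5) = -1, μ(6) = 1, μ(7) = -1, μ(8) = 0, μ(9) = 0, μ(10) = 1, μ(11) = -1, μ(12) = 0, μ(13) = -1, μ(14) = 1, μ(15) = 1, μ(16) = 0, μ(17) = -1, μ(18) = 0, μ(19) = -1, μ(20) = 0, μ(21) = 1, μ(22) = 1, μ(23) = -1, μ(24) = 0, μ(25) = 0, μ(26) = 1, μ(27) = 0, μ(28) = 0, μ(29) = -1, μ(30) = -1, μ(31) = -1, μ(32) = 0, μ(33) = 1, μ(34) = 1, μ(35) = 1, μ(36) = 0, μ(37) = -1, μ(38) = 1, μ(39) = 1, μ(40) = 0, μ(41) = -1, μ(42) = -1, μ(43) = -1, μ(44) = 0, μ(45) = 0, μ(46) = 1, μ(47) = -1, μ(48) = 0, μ(49) = 0, μ(50) = 0, μ(51) = 1, μ(52) = 0, μ(53) = -1, μ(54) = 0, μ(55) = 1, μ(56) = 0, μ(57) = 1, μ(58) = 1, μ(59) = -1, μ(60) = 0, μ(61) = -1, μ(62) = 1, μ(63) = 0, μ(64) = 0, μ(65) = 1, μ(66) = -1, μ(67) = -1, μ(68) = 0, μ(69) = 1, μ(70) = -1, μ(71) = -1, μ(72) = 0, μ(73) = -1, μ(74) = 1, μ(75) = 0, μ(76) = 0, μ(77) = 1, μ(78) = -1, μ(79) = -1, μ(80) = 0, μ(81) = 0, μ(82) = 1, μ(83) = -1. Summing all 83 values: -4. (Mertens function M(x) = Σ_{n ≤ x} μ(n); on average M(x) should be small (PNT ⟺ M(x) = o(x)).)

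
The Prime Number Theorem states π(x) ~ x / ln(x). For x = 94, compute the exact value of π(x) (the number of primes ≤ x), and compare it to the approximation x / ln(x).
π(94) = 24;  x/ln(x) ≈ 20.69;  relative error ≈ 13.79%.

Directly count primes up to 94: π(94) = 24. The PNT approximation gives 94/ln(94) ≈ 94/4.54329 ≈ 20.69. Relative error (π(x) − x/ln(x)) / π(x) ≈ 13.79%; the approximation is known to undercount slightly (Li(x) is a better estimate).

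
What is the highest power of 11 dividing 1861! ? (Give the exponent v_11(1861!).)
v_11(1861!) = 185

Legendre's formula: v_p(n!) = Σ_{k ≥ 1} ⌊n / p^k⌋. For p = 11, n = 1861, the terms are:
  ⌊1861/11^1⌋ = ⌊1861/11⌋ = 169
  ⌊1861/11^2⌋ = ⌊1861/121⌋ = 15
  ⌊1861/11^3⌋ = ⌊1861/1331⌋ = 1
(the next term ⌊1861/11^4⌋ = 0, terminating the sum). Summing: v_11(1861!) = 169 + 15 + 1 = 185.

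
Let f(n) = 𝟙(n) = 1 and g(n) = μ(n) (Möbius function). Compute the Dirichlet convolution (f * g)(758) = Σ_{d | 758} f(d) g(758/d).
(𝟙 * μ)(758) = 0

Divisors of 758: [1, 2, 379, 758]. For each d | 758:
  d = 1: 𝟙(1) · μ(758/1) = 1 · 1 = 1
  d = 2: 𝟙(2) · μ(758/2) = 1 · -1 = -1
  d = 379: 𝟙(379) · μ(758/379) = 1 · -1 = -1
  d = 758: 𝟙(758) · μ(758/758) = 1 · 1 = 1
Summing: (𝟙 * μ)(758) = 1 + -1 + -1 + 1 = 0.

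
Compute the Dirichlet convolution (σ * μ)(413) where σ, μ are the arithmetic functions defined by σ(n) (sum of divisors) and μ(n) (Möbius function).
(σ * μ)(413) = 413

Divisors of 413: [1, 7, 59, 413]. For each d | 413:
  d = 1: σ(1) · μ(413/1) = 1 · 1 = 1
  d = 7: σ(7) · μ(413/7) = 8 · -1 = -8
  d = 59: σ(59) · μ(413/59) = 60 · -1 = -60
  d = 413: σ(413) · μ(413/413) = 480 · 1 = 480
Summing: (σ * μ)(413) = 1 + -8 + -60 + 480 = 413.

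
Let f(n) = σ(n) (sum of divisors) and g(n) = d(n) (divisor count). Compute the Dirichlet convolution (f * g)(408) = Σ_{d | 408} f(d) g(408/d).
(σ * d)(408) = 5040

Divisors of 408: [1, 2, 3, 4, 6, 8, 12, 17, 24, 34, 51, 68, 102, 136, 204, 408]. For each d | 408:
  d = 1: σ(1) · d(408/1) = 1 · 16 = 16
  d = 2: σ(2) · d(408/2) = 3 · 12 = 36
  d = 3: σ(3) · d(408/3) = 4 · 8 = 32
  d = 4: σ(4) · d(408/4) = 7 · 8 = 56
  d = 6: σ(6) · d(408/6) = 12 · 6 = 72
  d = 8: σ(8) · d(408/8) = 15 · 4 = 60
  d = 12: σ(12) · d(408/12) = 28 · 4 = 112
  d = 17: σ(17) · d(408/17) = 18 · 8 = 144
  d = 24: σ(24) · d(408/24) = 60 · 2 = 120
  d = 34: σ(34) · d(408/34) = 54 · 6 = 324
  d = 51: σ(51) · d(408/51) = 72 · 4 = 288
  d = 68: σ(68) · d(408/68) = 126 · 4 = 504
  d = 102: σ(102) · d(408/102) = 216 · 3 = 648
  d = 136: σ(136) · d(408/136) = 270 · 2 = 540
  d = 204: σ(204) · d(408/204) = 504 · 2 = 1008
  d = 408: σ(408) · d(408/408) = 1080 · 1 = 1080
Summing: (σ * d)(408) = 16 + 36 + 32 + 56 + 72 + 60 + 112 + 144 + 120 + 324 + 288 + 504 + 648 + 540 + 1008 + 1080 = 5040.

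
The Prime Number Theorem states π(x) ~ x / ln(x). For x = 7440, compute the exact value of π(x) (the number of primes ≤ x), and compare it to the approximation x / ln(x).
π(7440) = 942;  x/ln(x) ≈ 834.58;  relative error ≈ 11.40%.

Directly count primes up to 7440: π(7440) = 942. The PNT approximation gives 7440/ln(7440) ≈ 7440/8.91463 ≈ 834.58. Relative error (π(x) − x/ln(x)) / π(x) ≈ 11.40%; the approximation is known to undercount slightly (Li(x) is a better estimate).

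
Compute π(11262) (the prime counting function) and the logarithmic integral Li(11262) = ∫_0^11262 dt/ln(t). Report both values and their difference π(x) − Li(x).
π(11262) = 1362;  Li(11262) ≈ 1382.26;  π(x) − Li(x) ≈ -20.26.

Direct count of primes ≤ 11262 gives π(11262) = 1362. Numerical evaluation of the logarithmic integral gives Li(11262) ≈ 1382.26. The difference π(x) − Li(x) ≈ -20.26 is typically negative for small/moderate x (Li(x) overestimates), though Littlewood's theorem shows this sign changes infinitely often.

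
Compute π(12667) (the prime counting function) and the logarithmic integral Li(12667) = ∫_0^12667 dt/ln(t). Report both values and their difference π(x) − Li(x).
π(12667) = 1513;  Li(12667) ≈ 1531.91;  π(x) − Li(x) ≈ -18.91.

Direct count of primes ≤ 12667 gives π(12667) = 1513. Numerical evaluation of the logarithmic integral gives Li(12667) ≈ 1531.91. The difference π(x) − Li(x) ≈ -18.91 is typically negative for small/moderate x (Li(x) overestimates), though Littlewood's theorem shows this sign changes infinitely often.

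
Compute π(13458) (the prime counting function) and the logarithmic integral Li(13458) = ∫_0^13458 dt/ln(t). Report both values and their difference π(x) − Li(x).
π(13458) = 1595;  Li(13458) ≈ 1615.37;  π(x) − Li(x) ≈ -20.37.

Direct count of primes ≤ 13458 gives π(13458) = 1595. Numerical evaluation of the logarithmic integral gives Li(13458) ≈ 1615.37. The difference π(x) − Li(x) ≈ -20.37 is typically negative for small/moderate x (Li(x) overestimates), though Littlewood's theorem shows this sign changes infinitely often.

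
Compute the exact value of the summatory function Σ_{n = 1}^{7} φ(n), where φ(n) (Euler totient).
Σ_{n ≤ 7} φ(n) = 18

Compute φ(n) for each 1 ≤ n ≤ 7: φ(1) = 1, φ(2) = 1, φ(3) = 2, φ(4) = 2, φ(5) = 4, φ(6) = 2, φ(7) = 6. Summing all 7 values: 18. (Average order: Σ_{n ≤ x} φ(n) ~ (3/π²) x². For x = 7, (3/π²)·7² ≈ 14.89.)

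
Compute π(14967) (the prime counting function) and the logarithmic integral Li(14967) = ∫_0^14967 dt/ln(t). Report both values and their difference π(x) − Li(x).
π(14967) = 1752;  Li(14967) ≈ 1773.19;  π(x) − Li(x) ≈ -21.19.

Direct count of primes ≤ 14967 gives π(14967) = 1752. Numerical evaluation of the logarithmic integral gives Li(14967) ≈ 1773.19. The difference π(x) − Li(x) ≈ -21.19 is typically negative for small/moderate x (Li(x) overestimates), though Littlewood's theorem shows this sign changes infinitely often.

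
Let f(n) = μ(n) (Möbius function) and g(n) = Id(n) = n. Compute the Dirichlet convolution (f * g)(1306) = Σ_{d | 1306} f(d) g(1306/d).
(μ * Id)(1306) = 652

Divisors of 1306: [1, 2, 653, 1306]. For each d | 1306:
  d = 1: μ(1) · Id(1306/1) = 1 · 1306 = 1306
  d = 2: μ(2) · Id(1306/2) = -1 · 653 = -653
  d = 653: μ(653) · Id(1306/653) = -1 · 2 = -2
  d = 1306: μ(1306) · Id(1306/1306) = 1 · 1 = 1
Summing: (μ * Id)(1306) = 1306 + -653 + -2 + 1 = 652.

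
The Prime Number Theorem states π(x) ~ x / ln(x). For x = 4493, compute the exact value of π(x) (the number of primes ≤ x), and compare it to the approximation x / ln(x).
π(4493) = 610;  x/ln(x) ≈ 534.23;  relative error ≈ 12.42%.

Directly count primes up to 4493: π(4493) = 610. The PNT approximation gives 4493/ln(4493) ≈ 4493/8.41028 ≈ 534.23. Relative error (π(x) − x/ln(x)) / π(x) ≈ 12.42%; the approximation is known to undercount slightly (Li(x) is a better estimate).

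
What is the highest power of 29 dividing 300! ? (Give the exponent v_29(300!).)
v_29(300!) = 10

Legendre's formula: v_p(n!) = Σ_{k ≥ 1} ⌊n / p^k⌋. For p = 29, n = 300, the terms are:
  ⌊300/29^1⌋ = ⌊300/29⌋ = 10
(the next term ⌊300/29^2⌋ = 0, terminating the sum). Summing: v_29(300!) = 10 = 10.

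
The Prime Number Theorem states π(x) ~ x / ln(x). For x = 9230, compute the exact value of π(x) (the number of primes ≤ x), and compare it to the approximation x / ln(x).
π(9230) = 1144;  x/ln(x) ≈ 1010.93;  relative error ≈ 11.63%.

Directly count primes up to 9230: π(9230) = 1144. The PNT approximation gives 9230/ln(9230) ≈ 9230/9.13021 ≈ 1010.93. Relative error (π(x) − x/ln(x)) / π(x) ≈ 11.63%; the approximation is known to undercount slightly (Li(x) is a better estimate).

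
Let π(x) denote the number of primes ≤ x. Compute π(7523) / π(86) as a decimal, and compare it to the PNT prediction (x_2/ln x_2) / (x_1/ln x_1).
π(7523)/π(86) = 953/23 ≈ 41.4348;  PNT prediction ≈ 43.6549.

π(86) = 23 and π(7523) = 953, so π(7523)/π(86) ≈ 41.4348. The PNT-predicted ratio is (7523/ln(7523)) / (86/ln(86)) ≈ 43.6549. The two agree to within a few percent, as expected.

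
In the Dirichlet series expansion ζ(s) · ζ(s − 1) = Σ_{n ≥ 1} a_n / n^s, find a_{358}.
σ(358) = 540

In the product (Σ m^0/m^s)(Σ k / k^s) = Σ (Σ_{d | n} d) / n^s, the coefficient of 1/n^s is σ(n) = Σ_{d | n} d. For n = 358, divisors are [1, 2, 179, 358]; summing: σ(358) = 540.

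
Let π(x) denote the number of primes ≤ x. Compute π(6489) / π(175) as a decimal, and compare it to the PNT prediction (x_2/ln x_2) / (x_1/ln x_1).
π(6489)/π(175) = 841/40 ≈ 21.0250;  PNT prediction ≈ 21.8174.

π(175) = 40 and π(6489) = 841, so π(6489)/π(175) ≈ 21.0250. The PNT-predicted ratio is (6489/ln(6489)) / (175/ln(175)) ≈ 21.8174. The two agree to within a few percent, as expected.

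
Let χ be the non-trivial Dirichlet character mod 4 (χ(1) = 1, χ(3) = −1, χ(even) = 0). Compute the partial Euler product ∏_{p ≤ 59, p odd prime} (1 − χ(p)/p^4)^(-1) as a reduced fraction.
∏ = 183445748413257490575399266073534557279290897400455519407927913/185496494900685179853577258476392044643206802826790649934643200

The odd primes p ≤ 59 are [3, 5, 7, 11, 13, 17, 19, 23, 29, 31, 37, 41, 43, 47, 53, 59]. For each, χ(p) = 1 if p ≡ 1 mod 4, χ(p) = −1 if p ≡ 3 mod 4. Taking (1 − χ(p)/p^4)^(-1) = p^4/(p^4 − χ(p)): (1 − (-1)/3^4)^(-1) · (1 − (1)/5^4)^(-1) · (1 − (-1)/7^4)^(-1) · (1 − (-1)/11^4)^(-1) · (1 − (1)/13^4)^(-1) · (1 − (1)/17^4)^(-1) · (1 − (-1)/19^4)^(-1) · (1 − (-1)/23^4)^(-1) · (1 − (1)/29^4)^(-1) · (1 − (-1)/31^4)^(-1) · (1 − (1)/37^4)^(-1) · (1 − (1)/41^4)^(-1) · (1 − (-1)/43^4)^(-1) · (1 − (-1)/47^4)^(-1) · (1 − (1)/53^4)^(-1) · (1 − (-1)/59^4)^(-1) = 183445748413257490575399266073534557279290897400455519407927913/185496494900685179853577258476392044643206802826790649934643200.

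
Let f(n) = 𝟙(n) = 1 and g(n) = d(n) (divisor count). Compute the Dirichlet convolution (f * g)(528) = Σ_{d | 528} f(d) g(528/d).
(𝟙 * d)(528) = 135

Divisors of 528: [1, 2, 3, 4, 6, 8, 11, 12, 16, 22, 24, 33, 44, 48, 66, 88, 132, 176, 264, 528]. For each d | 528:
  d = 1: 𝟙(1) · d(528/1) = 1 · 20 = 20
  d = 2: 𝟙(2) · d(528/2) = 1 · 16 = 16
  d = 3: 𝟙(3) · d(528/3) = 1 · 10 = 10
  d = 4: 𝟙(4) · d(528/4) = 1 · 12 = 12
  d = 6: 𝟙(6) · d(528/6) = 1 · 8 = 8
  d = 8: 𝟙(8) · d(528/8) = 1 · 8 = 8
  d = 11: 𝟙(11) · d(528/11) = 1 · 10 = 10
  d = 12: 𝟙(12) · d(528/12) = 1 · 6 = 6
  d = 16: 𝟙(16) · d(528/16) = 1 · 4 = 4
  d = 22: 𝟙(22) · d(528/22) = 1 · 8 = 8
  d = 24: 𝟙(24) · d(528/24) = 1 · 4 = 4
  d = 33: 𝟙(33) · d(528/33) = 1 · 5 = 5
  d = 44: 𝟙(44) · d(528/44) = 1 · 6 = 6
  d = 48: 𝟙(48) · d(528/48) = 1 · 2 = 2
  d = 66: 𝟙(66) · d(528/66) = 1 · 4 = 4
  d = 88: 𝟙(88) · d(528/88) = 1 · 4 = 4
  d = 132: 𝟙(132) · d(528/132) = 1 · 3 = 3
  d = 176: 𝟙(176) · d(528/176) = 1 · 2 = 2
  d = 264: 𝟙(264) · d(528/264) = 1 · 2 = 2
  d = 528: 𝟙(528) · d(528/528) = 1 · 1 = 1
Summing: (𝟙 * d)(528) = 20 + 16 + 10 + 12 + 8 + 8 + 10 + 6 + 4 + 8 + 4 + 5 + 6 + 2 + 4 + 4 + 3 + 2 + 2 + 1 = 135.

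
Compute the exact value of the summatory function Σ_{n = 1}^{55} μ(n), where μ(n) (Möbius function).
Σ_{n ≤ 55} μ(n) = -2

Compute μ(n) for each 1 ≤ n ≤ 55: μ(1) = 1, μ(2) = -1, μ(3) = -1, μ(4) = 0, μ(5) = -1, μ(6) = 1, μ(7) = -1, μ(8) = 0, μ(9) = 0, μ(10) = 1, μ(11) = -1, μ(12) = 0, μ(13) = -1, μ(14) = 1, μ(15) = 1, μ(16) = 0, μ(17) = -1, μ(18) = 0, μ(19) = -1, μ(20) = 0, μ(21) = 1, μ(22) = 1, μ(23) = -1, μ(24) = 0, μ(25) = 0, μ(26) = 1, μ(27) = 0, μ(28) = 0, μ(29) = -1, μ(30) = -1, μ(31) = -1, μ(32) = 0, μ(33) = 1, μ(34) = 1, μ(35) = 1, μ(36) = 0, μ(37) = -1, μ(38) = 1, μ(39) = 1, μ(40) = 0, μ(41) = -1, μ(42) = -1, μ(43) = -1, μ(44) = 0, μ(45) = 0, μ(46) = 1, μ(47) = -1, μ(48) = 0, μ(49) = 0, μ(50) = 0, μ(51) = 1, μ(52) = 0, μ(53) = -1, μ(54) = 0, μ(55) = 1. Summing all 55 values: -2. (Mertens function M(x) = Σ_{n ≤ x} μ(n); on average M(x) should be small (PNT ⟺ M(x) = o(x)).)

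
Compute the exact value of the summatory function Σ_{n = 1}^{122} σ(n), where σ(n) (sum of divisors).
Σ_{n ≤ 122} σ(n) = 12292

Compute σ(n) for each 1 ≤ n ≤ 122: σ(1) = 1, σ(2) = 3, σ(3) = 4, σ(4) = 7, σ(5) = 6, σ(6) = 12, σ(7) = 8, σ(8) = 15, σ(9) = 13, σ(10) = 18, σ(11) = 12, σ(12) = 28, σ(13) = 14, σ(14) = 24, σ(15) = 24, σ(16) = 31, σ(17) = 18, σ(18) = 39, σ(19) = 20, σ(20) = 42, σ(21) = 32, σ(22) = 36, σ(23) = 24, σ(24) = 60, σ(25) = 31, σ(26) = 42, σ(27) = 40, σ(28) = 56, σ(29) = 30, σ(30) = 72, σ(31) = 32, σ(32) = 63, σ(33) = 48, σ(34) = 54, σ(35) = 48, σ(36) = 91, σ(37) = 38, σ(38) = 60, σ(39) = 56, σ(40) = 90, σ(41) = 42, σ(42) = 96, σ(43) = 44, σ(44) = 84, σ(45) = 78, σ(46) = 72, σ(47) = 48, σ(48) = 124, σ(49) = 57, σ(50) = 93, σ(51) = 72, σ(52) = 98, σ(53) = 54, σ(54) = 120, σ(55) = 72, σ(56) = 120, σ(57) = 80, σ(58) = 90, σ(59) = 60, σ(60) = 168, σ(61) = 62, σ(62) = 96, σ(63) = 104, σ(64) = 127, σ(65) = 84, σ(66) = 144, σ(67) = 68, σ(68) = 126, σ(69) = 96, σ(70) = 144, σ(71) = 72, σ(72) = 195, σ(73) = 74, σ(74) = 114, σ(75) = 124, σ(76) = 140, σ(77) = 96, σ(78) = 168, σ(79) = 80, σ(80) = 186, σ(81) = 121, σ(82) = 126, σ(83) = 84, σ(84) = 224, σ(85) = 108, σ(86) = 132, σ(87) = 120, σ(88) = 180, σ(89) = 90, σ(90) = 234, σ(91) = 112, σ(92) = 168, σ(93) = 128, σ(94) = 144, σ(95) = 120, σ(96) = 252, σ(97) = 98, σ(98) = 171, σ(99) = 156, σ(100) = 217, σ(101) = 102, σ(102) = 216, σ(103) = 104, σ(104) = 210, σ(105) = 192, σ(106) = 162, σ(107) = 108, σ(108) = 280, σ(109) = 110, σ(110) = 216, σ(111) = 152, σ(112) = 248, σ(113) = 114, σ(114) = 240, σ(115) = 144, σ(116) = 210, σ(117) = 182, σ(118) = 180, σ(119) = 144, σ(120) = 360, σ(121) = 133, σ(122) = 186. Summing all 122 values: 12292. (Average order: Σ_{n ≤ x} σ(n) ~ (π²/12) x². For x = 122, (π²/12)·122² ≈ 12241.60.)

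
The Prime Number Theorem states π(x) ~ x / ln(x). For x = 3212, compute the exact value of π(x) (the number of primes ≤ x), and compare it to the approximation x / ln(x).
π(3212) = 454;  x/ln(x) ≈ 397.79;  relative error ≈ 12.38%.

Directly count primes up to 3212: π(3212) = 454. The PNT approximation gives 3212/ln(3212) ≈ 3212/8.07465 ≈ 397.79. Relative error (π(x) − x/ln(x)) / π(x) ≈ 12.38%; the approximation is known to undercount slightly (Li(x) is a better estimate).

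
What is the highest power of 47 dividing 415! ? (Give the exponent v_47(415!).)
v_47(415!) = 8

Legendre's formula: v_p(n!) = Σ_{k ≥ 1} ⌊n / p^k⌋. For p = 47, n = 415, the terms are:
  ⌊415/47^1⌋ = ⌊415/47⌋ = 8
(the next term ⌊415/47^2⌋ = 0, terminating the sum). Summing: v_47(415!) = 8 = 8.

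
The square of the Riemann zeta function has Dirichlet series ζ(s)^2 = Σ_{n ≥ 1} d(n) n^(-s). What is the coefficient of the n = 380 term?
d(380) = 12

ζ(s)^2 = (Σ 1/m^s)(Σ 1/k^s). The coefficient of 1/n^s in the product is the number of ordered pairs (m, k) with mk = n, which equals d(n). For n = 380, divisors are [1, 2, 4, 5, 10, 19, 20, 38, 76, 95, 190, 380], so d(380) = 12.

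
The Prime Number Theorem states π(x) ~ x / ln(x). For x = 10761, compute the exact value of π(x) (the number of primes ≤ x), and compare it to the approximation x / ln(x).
π(10761) = 1311;  x/ln(x) ≈ 1159.13;  relative error ≈ 11.58%.

Directly count primes up to 10761: π(10761) = 1311. The PNT approximation gives 10761/ln(10761) ≈ 10761/9.28368 ≈ 1159.13. Relative error (π(x) − x/ln(x)) / π(x) ≈ 11.58%; the approximation is known to undercount slightly (Li(x) is a better estimate).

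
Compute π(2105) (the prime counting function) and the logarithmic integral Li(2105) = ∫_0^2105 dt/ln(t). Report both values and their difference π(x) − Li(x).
π(2105) = 317;  Li(2105) ≈ 328.58;  π(x) − Li(x) ≈ -11.58.

Direct count of primes ≤ 2105 gives π(2105) = 317. Numerical evaluation of the logarithmic integral gives Li(2105) ≈ 328.58. The difference π(x) − Li(x) ≈ -11.58 is typically negative for small/moderate x (Li(x) overestimates), though Littlewood's theorem shows this sign changes infinitely often.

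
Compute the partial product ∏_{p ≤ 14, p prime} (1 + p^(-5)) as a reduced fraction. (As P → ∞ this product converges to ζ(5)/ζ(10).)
∏ = 3142700502292816/3033799133990625

The primes p ≤ 14 are [2, 3, 5, 7, 11, 13]. For each, (1 + 1/p^5) = (p^5 + 1)/p^5. Multiplying these fractions over p ∈ [2, 3, 5, 7, 11, 13] gives 3142700502292816/3033799133990625. (In the limit P → ∞ this tends to ζ(5)/ζ(10).)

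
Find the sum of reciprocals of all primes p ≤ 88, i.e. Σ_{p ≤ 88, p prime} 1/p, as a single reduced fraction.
Σ 1/p = 475714535349241099037539188841003/267064515689275851355624017992790

π(88) = 23, so the primes ≤ 88 are [2, 3, 5, 7, 11, 13, 17, 19, 23, 29, 31, 37, 41, 43, 47, 53, 59, 61, 67, 71, 73, 79, 83]. Summing 1/p over these primes: 475714535349241099037539188841003/267064515689275851355624017992790 ≈ 1.7813. Mertens estimate ln ln(88) + 0.2615 ≈ 1.7605.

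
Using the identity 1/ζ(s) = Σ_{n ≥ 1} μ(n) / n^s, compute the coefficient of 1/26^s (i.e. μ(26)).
μ(26) = 1

Factor n = 26 = 2 · 13. μ(n) = 0 if any exponent ≥ 2 (not squarefree); otherwise μ(n) = (−1)^{ω(n)} where ω(n) is the number of distinct prime factors. Applying: μ(26) = 1.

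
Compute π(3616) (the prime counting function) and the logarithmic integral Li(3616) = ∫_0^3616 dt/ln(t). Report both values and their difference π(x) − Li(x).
π(3616) = 505;  Li(3616) ≈ 518.79;  π(x) − Li(x) ≈ -13.79.

Direct count of primes ≤ 3616 gives π(3616) = 505. Numerical evaluation of the logarithmic integral gives Li(3616) ≈ 518.79. The difference π(x) − Li(x) ≈ -13.79 is typically negative for small/moderate x (Li(x) overestimates), though Littlewood's theorem shows this sign changes infinitely often.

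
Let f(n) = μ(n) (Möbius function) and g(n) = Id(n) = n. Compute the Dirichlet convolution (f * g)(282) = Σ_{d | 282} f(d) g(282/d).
(μ * Id)(282) = 92

Divisors of 282: [1, 2, 3, 6, 47, 94, 141, 282]. For each d | 282:
  d = 1: μ(1) · Id(282/1) = 1 · 282 = 282
  d = 2: μ(2) · Id(282/2) = -1 · 141 = -141
  d = 3: μ(3) · Id(282/3) = -1 · 94 = -94
  d = 6: μ(6) · Id(282/6) = 1 · 47 = 47
  d = 47: μ(47) · Id(282/47) = -1 · 6 = -6
  d = 94: μ(94) · Id(282/94) = 1 · 3 = 3
  d = 141: μ(141) · Id(282/141) = 1 · 2 = 2
  d = 282: μ(282) · Id(282/282) = -1 · 1 = -1
Summing: (μ * Id)(282) = 282 + -141 + -94 + 47 + -6 + 3 + 2 + -1 = 92.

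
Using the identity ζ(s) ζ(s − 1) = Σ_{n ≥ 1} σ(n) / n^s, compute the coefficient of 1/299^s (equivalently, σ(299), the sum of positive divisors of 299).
σ(299) = 336

In the product (Σ m^0/m^s)(Σ k / k^s) = Σ (Σ_{d | n} d) / n^s, the coefficient of 1/n^s is σ(n) = Σ_{d | n} d. For n = 299, divisors are [1, 13, 23, 299]; summing: σ(299) = 336.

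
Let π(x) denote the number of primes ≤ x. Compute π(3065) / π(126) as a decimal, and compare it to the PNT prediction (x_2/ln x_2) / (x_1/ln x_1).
π(3065)/π(126) = 438/30 ≈ 14.6000;  PNT prediction ≈ 14.6546.

π(126) = 30 and π(3065) = 438, so π(3065)/π(126) ≈ 14.6000. The PNT-predicted ratio is (3065/ln(3065)) / (126/ln(126)) ≈ 14.6546. The two agree to within a few percent, as expected.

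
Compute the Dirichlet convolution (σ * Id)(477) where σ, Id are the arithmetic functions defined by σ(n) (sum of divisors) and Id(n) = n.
(σ * Id)(477) = 3638

Divisors of 477: [1, 3, 9, 53, 159, 477]. For each d | 477:
  d = 1: σ(1) · Id(477/1) = 1 · 477 = 477
  d = 3: σ(3) · Id(477/3) = 4 · 159 = 636
  d = 9: σ(9) · Id(477/9) = 13 · 53 = 689
  d = 53: σ(53) · Id(477/53) = 54 · 9 = 486
  d = 159: σ(159) · Id(477/159) = 216 · 3 = 648
  d = 477: σ(477) · Id(477/477) = 702 · 1 = 702
Summing: (σ * Id)(477) = 477 + 636 + 689 + 486 + 648 + 702 = 3638.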